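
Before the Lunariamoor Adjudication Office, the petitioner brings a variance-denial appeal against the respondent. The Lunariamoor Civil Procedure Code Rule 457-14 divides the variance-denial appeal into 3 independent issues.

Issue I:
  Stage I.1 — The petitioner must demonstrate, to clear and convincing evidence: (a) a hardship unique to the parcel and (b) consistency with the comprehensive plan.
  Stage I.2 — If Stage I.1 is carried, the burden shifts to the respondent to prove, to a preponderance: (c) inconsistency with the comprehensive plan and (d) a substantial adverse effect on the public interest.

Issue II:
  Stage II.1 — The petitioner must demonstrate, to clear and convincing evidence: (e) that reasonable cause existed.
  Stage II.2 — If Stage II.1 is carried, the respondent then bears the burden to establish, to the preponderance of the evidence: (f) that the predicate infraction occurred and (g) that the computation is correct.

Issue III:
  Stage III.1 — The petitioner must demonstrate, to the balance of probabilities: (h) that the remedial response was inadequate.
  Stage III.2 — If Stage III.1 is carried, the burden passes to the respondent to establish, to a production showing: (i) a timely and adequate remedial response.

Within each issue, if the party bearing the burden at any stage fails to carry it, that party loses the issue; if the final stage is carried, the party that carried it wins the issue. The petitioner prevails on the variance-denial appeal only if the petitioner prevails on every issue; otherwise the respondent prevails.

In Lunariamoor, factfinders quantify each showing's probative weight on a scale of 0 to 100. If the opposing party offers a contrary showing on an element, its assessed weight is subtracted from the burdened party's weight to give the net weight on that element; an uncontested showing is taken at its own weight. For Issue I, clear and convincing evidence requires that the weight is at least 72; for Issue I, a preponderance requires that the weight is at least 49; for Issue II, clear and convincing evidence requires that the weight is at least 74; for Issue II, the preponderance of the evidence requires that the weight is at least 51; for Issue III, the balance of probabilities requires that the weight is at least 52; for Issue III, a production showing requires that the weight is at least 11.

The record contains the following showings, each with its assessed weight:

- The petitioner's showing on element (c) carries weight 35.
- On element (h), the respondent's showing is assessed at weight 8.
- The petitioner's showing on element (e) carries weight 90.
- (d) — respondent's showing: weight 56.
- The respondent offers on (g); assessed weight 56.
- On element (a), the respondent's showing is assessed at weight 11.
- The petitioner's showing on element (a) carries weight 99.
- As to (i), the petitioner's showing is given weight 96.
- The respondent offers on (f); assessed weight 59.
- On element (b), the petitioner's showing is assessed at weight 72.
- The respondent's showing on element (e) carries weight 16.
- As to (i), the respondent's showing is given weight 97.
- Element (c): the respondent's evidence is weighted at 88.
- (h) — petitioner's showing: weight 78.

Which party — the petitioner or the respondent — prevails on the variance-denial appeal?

— Issue I —
Stage I.1 — burden on petitioner; standard: clear and convincing evidence (weight is at least 72).
    (a): 99 − 11 = 88 ≥ 72 [met]
    (b): 72 ≥ 72 [met]
  All elements met. The burden passes to the respondent.
Stage I.2 — burden on respondent; standard: a preponderance (weight is at least 49).
    (c): 88 − 35 = 53 ≥ 49 [met]
    (d): 56 ≥ 49 [met]
  The respondent carries the last stage.
Every stage carried; the respondent prevails on this issue.
— Issue II —
Stage II.1 — burden on petitioner; standard: clear and convincing evidence (weight is at least 74).
    (e): 90 − 16 = 74 ≥ 74 [met]
  Stage II.1 carried; the burden shifts to the respondent.
Stage II.2 — burden on respondent; standard: the preponderance of the evidence (weight is at least 51).
    (f): 59 ≥ 51 [met]
    (g): 56 ≥ 51 [met]
  Stage II.2 carried; the final stage is satisfied.
All stages carried — the respondent prevails on this issue.
— Issue III —
Stage III.1 — burden on petitioner; standard: the balance of probabilities (weight is at least 52).
    (h): 78 − 8 = 70 ≥ 52 [met]
  Stage III.1 carried; the burden shifts to the respondent.
Stage III.2 — burden on respondent; standard: a production showing (weight is at least 11).
    (i): 97 − 96 = 1 < 11 [not met]
  The respondent does not carry Stage III.2.
The petitioner prevails on this issue.
Per-issue: Issue I → respondent; Issue II → respondent; Issue III → petitioner. The petitioner must prevail on every issue; overall, the respondent prevails.

respondent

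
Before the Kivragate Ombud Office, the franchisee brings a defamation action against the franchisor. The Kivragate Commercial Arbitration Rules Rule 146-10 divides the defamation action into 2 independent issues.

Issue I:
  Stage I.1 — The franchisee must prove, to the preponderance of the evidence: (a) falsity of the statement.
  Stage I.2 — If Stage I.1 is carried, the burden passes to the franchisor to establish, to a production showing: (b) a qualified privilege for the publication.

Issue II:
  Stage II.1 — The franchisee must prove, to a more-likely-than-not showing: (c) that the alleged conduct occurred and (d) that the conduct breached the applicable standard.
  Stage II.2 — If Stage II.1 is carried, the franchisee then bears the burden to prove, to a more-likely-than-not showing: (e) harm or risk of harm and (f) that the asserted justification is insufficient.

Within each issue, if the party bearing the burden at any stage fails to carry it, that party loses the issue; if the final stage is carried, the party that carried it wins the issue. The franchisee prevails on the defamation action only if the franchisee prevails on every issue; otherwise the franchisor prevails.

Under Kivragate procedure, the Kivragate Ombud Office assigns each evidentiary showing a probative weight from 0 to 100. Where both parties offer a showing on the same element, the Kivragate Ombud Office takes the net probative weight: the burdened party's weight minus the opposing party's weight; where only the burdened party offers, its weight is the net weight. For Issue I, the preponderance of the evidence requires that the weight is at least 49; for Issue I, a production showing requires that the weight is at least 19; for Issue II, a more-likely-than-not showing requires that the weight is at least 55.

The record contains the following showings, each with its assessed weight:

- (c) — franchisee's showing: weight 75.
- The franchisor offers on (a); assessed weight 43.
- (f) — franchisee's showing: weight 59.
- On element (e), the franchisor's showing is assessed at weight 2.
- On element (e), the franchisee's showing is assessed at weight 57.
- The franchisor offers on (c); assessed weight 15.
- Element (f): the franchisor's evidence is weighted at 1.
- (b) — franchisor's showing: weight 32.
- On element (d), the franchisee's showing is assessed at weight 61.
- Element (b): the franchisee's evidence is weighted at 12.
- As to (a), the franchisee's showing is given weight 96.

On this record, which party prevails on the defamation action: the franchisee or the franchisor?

— Issue I —
Stage I.1 — burden on franchisee; standard: the preponderance of the evidence (weight is at least 49).
    (a): 96 − 43 = 53 ≥ 49 [met]
  All elements met. The burden passes to the franchisor.
Stage I.2 — burden on franchisor; standard: a production showing (weight is at least 19).
    (b): 32 − 12 = 20 ≥ 19 [met]
  All elements met at the final stage.
With every stage satisfied, the franchisor prevails on this issue.
— Issue II —
Stage II.1 — burden on franchisee; standard: a more-likely-than-not showing (weight is at least 55).
    (c): 75 − 15 = 60 ≥ 55 [met]
    (d): 61 ≥ 55 [met]
  All elements met. The franchisee retains the burden for Stage II.2.
Stage II.2 — burden on franchisee; standard: a more-likely-than-not showing (weight is at least 55).
    (e): 57 − 2 = 55 ≥ 55 [met]
    (f): 59 − 1 = 58 ≥ 55 [met]
  Stage II.2 carried; the final stage is satisfied.
Every stage carried; the franchisee prevails on this issue.
Per-issue: Issue I → franchisor; Issue II → franchisee. The franchisee must prevail on every issue; overall, the franchisor prevails.

franchisor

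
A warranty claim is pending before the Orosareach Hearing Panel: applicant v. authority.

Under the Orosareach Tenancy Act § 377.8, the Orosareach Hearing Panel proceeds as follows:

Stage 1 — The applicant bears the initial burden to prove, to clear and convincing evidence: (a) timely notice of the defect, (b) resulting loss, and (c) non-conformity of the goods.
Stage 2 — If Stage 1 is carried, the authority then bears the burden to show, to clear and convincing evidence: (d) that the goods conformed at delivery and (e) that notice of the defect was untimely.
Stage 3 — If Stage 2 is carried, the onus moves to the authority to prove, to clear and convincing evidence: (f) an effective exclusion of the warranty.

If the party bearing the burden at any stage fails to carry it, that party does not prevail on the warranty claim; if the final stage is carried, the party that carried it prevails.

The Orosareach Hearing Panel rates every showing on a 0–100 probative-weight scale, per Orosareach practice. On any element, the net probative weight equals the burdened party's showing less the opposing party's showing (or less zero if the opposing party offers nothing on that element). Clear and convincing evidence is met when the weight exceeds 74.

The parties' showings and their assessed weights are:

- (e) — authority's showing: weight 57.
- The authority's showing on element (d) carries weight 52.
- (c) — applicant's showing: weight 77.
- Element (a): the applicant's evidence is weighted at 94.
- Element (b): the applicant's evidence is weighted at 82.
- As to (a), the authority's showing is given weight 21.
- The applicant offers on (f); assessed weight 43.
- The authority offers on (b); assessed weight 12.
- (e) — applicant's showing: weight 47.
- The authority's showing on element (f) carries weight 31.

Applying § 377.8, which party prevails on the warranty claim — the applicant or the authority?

authority

Stage 1 — burden on applicant; standard: clear and convincing evidence (weight exceeds 74).
    (a): 94 − 21 = 73 ≤ 74 [not met]
    (b): 82 − 12 = 70 ≤ 74 [not met]
    (c): 77 > 74 [met]
  Not every element is met, so the applicant fails to carry Stage 1.
So the authority prevails.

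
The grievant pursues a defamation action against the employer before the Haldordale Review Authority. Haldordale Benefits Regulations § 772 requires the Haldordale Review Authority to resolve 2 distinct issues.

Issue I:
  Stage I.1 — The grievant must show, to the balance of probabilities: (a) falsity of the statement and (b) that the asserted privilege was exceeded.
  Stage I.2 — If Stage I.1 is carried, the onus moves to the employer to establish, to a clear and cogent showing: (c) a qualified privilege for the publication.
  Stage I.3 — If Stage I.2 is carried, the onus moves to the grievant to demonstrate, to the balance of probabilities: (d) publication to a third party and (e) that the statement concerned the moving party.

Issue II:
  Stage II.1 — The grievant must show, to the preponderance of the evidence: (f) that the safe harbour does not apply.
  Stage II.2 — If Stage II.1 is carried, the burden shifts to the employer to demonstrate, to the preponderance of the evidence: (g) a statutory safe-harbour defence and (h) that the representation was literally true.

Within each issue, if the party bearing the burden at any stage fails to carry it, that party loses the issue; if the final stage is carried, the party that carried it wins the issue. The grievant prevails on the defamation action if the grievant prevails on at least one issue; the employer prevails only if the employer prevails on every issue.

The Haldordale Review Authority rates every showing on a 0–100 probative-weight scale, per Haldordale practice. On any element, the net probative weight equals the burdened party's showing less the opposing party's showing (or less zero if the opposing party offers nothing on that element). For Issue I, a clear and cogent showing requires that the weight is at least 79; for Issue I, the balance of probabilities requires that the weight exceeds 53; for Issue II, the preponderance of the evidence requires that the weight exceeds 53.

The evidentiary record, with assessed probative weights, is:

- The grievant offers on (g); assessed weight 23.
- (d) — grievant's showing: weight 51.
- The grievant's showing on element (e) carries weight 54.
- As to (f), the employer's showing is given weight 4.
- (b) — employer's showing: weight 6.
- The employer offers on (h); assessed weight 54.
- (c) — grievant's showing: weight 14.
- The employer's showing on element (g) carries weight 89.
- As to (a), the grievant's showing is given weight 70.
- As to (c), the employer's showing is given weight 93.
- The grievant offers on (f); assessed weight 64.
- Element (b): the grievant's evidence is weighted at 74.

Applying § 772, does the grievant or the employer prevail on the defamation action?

— Issue I —
Stage I.1 — burden on grievant; standard: the balance of probabilities (weight exceeds 53).
    (a): 70 > 53 [met]
    (b): 74 − 6 = 68 > 53 [met]
  The grievant carries Stage I.1; the employer now bears the burden.
Stage I.2 — burden on employer; standard: a clear and cogent showing (weight is at least 79).
    (c): 93 − 14 = 79 ≥ 79 [met]
  Stage I.2 carried; the burden shifts to the grievant.
Stage I.3 — burden on grievant; standard: the balance of probabilities (weight exceeds 53).
    (d): 51 ≤ 53 [not met]
    (e): 54 > 53 [met]
  Not every element is met, so the grievant fails to carry Stage I.3.
The analysis ends at Stage I.3; the employer prevails on this issue.
— Issue II —
Stage II.1 (grievant, the preponderance of the evidence, weight exceeds 53): (f) net 64−4=60 > 53 — meets.
  All elements met. The burden passes to the employer.
Stage II.2 (employer, the preponderance of the evidence, weight exceeds 53): (g) net 89−23=66 > 53 — meets; (h) 54 > 53 — meets.
  Stage II.2 carried; the final stage is satisfied.
All stages carried — the employer prevails on this issue.
Per-issue: Issue I → employer; Issue II → employer. The grievant must prevail on at least one issue; overall, the employer prevails.

employer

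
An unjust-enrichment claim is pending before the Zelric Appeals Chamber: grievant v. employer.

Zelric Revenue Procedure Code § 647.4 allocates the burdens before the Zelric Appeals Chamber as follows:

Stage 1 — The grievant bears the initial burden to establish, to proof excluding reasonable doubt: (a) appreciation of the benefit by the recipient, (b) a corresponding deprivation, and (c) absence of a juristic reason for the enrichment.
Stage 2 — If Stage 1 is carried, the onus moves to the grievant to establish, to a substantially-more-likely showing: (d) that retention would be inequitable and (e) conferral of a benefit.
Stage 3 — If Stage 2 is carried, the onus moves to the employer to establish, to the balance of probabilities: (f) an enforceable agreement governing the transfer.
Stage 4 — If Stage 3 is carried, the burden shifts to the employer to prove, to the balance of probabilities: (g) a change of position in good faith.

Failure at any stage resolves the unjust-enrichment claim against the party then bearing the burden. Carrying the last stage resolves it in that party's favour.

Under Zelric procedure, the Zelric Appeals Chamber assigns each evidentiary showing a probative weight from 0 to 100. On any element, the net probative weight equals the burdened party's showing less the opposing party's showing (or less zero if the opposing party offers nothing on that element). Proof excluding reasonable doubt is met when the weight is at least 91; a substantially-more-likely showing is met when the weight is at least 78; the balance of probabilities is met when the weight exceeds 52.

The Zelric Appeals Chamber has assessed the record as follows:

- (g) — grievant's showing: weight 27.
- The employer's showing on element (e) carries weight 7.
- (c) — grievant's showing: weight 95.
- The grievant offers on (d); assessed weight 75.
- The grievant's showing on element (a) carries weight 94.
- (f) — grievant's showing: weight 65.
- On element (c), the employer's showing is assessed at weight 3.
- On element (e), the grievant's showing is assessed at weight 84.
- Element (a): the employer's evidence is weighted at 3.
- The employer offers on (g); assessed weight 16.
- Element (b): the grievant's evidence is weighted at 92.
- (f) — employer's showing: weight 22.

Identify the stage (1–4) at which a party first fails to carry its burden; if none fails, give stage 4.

stage 2

Stage 1 (grievant, proof excluding reasonable doubt, weight is at least 91): (a) net 94−3=91 ≥ 91 — meets; (b) 92 ≥ 91 — meets; (c) net 95−3=92 ≥ 91 — meets.
  Stage 1 is satisfied; the grievant continues to bear the burden.
Stage 2 (grievant, a substantially-more-likely showing, weight is at least 78): (d) 75 < 78 — fails; (e) net 84−7=77 < 78 — fails.
  Stage 2 not carried; the grievant fails its burden.
The employer prevails.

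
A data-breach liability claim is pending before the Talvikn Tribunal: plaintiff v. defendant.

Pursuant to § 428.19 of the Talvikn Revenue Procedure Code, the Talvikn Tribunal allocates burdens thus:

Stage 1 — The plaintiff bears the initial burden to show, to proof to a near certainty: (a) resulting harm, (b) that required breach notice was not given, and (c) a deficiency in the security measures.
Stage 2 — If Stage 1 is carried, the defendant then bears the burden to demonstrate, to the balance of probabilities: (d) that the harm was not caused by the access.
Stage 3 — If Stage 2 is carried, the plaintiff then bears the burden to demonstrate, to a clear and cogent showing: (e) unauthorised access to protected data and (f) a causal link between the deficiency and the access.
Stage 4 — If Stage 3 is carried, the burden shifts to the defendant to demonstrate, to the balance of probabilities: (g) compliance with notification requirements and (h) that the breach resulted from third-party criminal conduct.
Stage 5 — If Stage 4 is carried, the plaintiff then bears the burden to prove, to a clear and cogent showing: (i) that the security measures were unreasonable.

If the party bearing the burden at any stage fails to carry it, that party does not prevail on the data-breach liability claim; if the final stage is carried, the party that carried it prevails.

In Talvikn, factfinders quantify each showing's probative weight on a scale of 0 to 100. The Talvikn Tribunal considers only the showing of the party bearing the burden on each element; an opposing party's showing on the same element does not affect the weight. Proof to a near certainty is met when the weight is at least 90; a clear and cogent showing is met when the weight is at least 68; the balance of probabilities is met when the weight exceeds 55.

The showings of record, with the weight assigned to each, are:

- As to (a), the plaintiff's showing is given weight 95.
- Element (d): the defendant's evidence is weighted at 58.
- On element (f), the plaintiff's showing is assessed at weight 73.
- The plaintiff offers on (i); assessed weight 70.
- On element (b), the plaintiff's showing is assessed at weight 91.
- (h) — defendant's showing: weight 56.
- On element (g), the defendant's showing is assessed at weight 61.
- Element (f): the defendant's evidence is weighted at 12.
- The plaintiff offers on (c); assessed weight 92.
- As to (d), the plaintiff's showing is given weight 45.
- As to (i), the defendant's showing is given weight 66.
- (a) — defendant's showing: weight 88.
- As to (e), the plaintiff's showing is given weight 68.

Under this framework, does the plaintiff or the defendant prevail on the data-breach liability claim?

Stage 1 (plaintiff, proof to a near certainty, weight is at least 90): (a) 95 (defendant's 88 disregarded) ≥ 90 — meets; (b) 91 ≥ 90 — meets; (c) 92 ≥ 90 — meets.
  Stage 1 is satisfied; the onus moves to the defendant.
Stage 2 (defendant, the balance of probabilities, weight exceeds 55): (d) 58 (plaintiff's 45 disregarded) > 55 — meets.
  Stage 2 carried; the burden shifts to the plaintiff.
Stage 3 (plaintiff, a clear and cogent showing, weight is at least 68): (e) 68 ≥ 68 — meets; (f) 73 (defendant's 12 disregarded) ≥ 68 — meets.
  The plaintiff carries Stage 3; the defendant now bears the burden.
Stage 4 (defendant, the balance of probabilities, weight exceeds 55): (g) 61 > 55 — meets; (h) 56 > 55 — meets.
  Stage 4 carried; the burden shifts to the plaintiff.
Stage 5 (plaintiff, a clear and cogent showing, weight is at least 68): (i) 70 (defendant's 66 disregarded) ≥ 68 — meets.
  All elements met at the final stage.
All stages carried — the plaintiff prevails.

plaintiff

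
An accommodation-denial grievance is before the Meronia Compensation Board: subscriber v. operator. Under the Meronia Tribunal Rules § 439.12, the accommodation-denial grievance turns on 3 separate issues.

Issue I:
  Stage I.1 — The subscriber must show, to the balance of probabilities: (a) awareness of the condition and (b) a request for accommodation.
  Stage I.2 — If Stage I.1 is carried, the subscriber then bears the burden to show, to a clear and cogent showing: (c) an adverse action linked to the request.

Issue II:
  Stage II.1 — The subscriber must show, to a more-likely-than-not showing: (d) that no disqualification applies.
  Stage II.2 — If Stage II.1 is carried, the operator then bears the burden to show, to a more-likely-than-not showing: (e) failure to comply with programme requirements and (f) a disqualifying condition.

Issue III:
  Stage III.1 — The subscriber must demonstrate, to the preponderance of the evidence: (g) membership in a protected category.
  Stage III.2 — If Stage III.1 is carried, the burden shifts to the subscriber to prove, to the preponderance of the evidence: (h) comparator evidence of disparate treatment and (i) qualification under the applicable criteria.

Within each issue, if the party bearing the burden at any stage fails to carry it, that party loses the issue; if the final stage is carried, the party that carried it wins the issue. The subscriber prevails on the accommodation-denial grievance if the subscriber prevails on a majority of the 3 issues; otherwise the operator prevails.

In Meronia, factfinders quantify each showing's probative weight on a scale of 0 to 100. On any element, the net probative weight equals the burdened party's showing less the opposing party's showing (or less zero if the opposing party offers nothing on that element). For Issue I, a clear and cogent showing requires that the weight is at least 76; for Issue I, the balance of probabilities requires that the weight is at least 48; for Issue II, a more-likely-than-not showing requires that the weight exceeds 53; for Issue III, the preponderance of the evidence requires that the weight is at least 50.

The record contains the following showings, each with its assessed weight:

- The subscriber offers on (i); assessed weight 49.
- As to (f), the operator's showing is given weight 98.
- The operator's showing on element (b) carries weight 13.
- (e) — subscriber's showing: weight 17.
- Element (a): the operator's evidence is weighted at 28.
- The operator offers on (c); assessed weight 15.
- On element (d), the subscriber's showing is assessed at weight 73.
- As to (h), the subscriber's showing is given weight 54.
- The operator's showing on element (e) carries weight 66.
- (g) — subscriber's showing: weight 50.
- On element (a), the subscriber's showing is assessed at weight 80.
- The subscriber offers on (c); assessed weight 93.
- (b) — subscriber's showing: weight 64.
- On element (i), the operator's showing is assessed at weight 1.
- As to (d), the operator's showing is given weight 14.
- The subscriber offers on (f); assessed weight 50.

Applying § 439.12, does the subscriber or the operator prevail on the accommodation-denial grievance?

— Issue I —
Stage I.1 — burden on subscriber; standard: the balance of probabilities (weight is at least 48).
    (a): 80 − 28 = 52 ≥ 48 [met]
    (b): 64 − 13 = 51 ≥ 48 [met]
  Stage I.1 carried; the burden remains with the subscriber.
Stage I.2 — burden on subscriber; standard: a clear and cogent showing (weight is at least 76).
    (c): 93 − 15 = 78 ≥ 76 [met]
  Stage I.2 carried; the final stage is satisfied.
Every stage carried; the subscriber prevails on this issue.
— Issue II —
Stage II.1 (subscriber, a more-likely-than-not showing, weight exceeds 53): (d) net 73−14=59 > 53 — meets.
  The subscriber carries Stage II.1; the operator now bears the burden.
Stage II.2 (operator, a more-likely-than-not showing, weight exceeds 53): (e) net 66−17=49 ≤ 53 — fails; (f) net 98−50=48 ≤ 53 — fails.
  Stage II.2 not carried; the operator fails its burden.
The subscriber prevails on this issue.
— Issue III —
Stage III.1 — burden on subscriber; standard: the preponderance of the evidence (weight is at least 50).
    (g): 50 ≥ 50 [met]
  Stage III.1 carried; the burden remains with the subscriber.
Stage III.2 — burden on subscriber; standard: the preponderance of the evidence (weight is at least 50).
    (h): 54 ≥ 50 [met]
    (i): 49 − 1 = 48 < 50 [not met]
  Stage III.2 not carried; the subscriber fails its burden.
The operator prevails on this issue.
Per-issue: Issue I → subscriber; Issue II → subscriber; Issue III → operator. The subscriber must prevail on a majority of issues; overall, the subscriber prevails.

subscriber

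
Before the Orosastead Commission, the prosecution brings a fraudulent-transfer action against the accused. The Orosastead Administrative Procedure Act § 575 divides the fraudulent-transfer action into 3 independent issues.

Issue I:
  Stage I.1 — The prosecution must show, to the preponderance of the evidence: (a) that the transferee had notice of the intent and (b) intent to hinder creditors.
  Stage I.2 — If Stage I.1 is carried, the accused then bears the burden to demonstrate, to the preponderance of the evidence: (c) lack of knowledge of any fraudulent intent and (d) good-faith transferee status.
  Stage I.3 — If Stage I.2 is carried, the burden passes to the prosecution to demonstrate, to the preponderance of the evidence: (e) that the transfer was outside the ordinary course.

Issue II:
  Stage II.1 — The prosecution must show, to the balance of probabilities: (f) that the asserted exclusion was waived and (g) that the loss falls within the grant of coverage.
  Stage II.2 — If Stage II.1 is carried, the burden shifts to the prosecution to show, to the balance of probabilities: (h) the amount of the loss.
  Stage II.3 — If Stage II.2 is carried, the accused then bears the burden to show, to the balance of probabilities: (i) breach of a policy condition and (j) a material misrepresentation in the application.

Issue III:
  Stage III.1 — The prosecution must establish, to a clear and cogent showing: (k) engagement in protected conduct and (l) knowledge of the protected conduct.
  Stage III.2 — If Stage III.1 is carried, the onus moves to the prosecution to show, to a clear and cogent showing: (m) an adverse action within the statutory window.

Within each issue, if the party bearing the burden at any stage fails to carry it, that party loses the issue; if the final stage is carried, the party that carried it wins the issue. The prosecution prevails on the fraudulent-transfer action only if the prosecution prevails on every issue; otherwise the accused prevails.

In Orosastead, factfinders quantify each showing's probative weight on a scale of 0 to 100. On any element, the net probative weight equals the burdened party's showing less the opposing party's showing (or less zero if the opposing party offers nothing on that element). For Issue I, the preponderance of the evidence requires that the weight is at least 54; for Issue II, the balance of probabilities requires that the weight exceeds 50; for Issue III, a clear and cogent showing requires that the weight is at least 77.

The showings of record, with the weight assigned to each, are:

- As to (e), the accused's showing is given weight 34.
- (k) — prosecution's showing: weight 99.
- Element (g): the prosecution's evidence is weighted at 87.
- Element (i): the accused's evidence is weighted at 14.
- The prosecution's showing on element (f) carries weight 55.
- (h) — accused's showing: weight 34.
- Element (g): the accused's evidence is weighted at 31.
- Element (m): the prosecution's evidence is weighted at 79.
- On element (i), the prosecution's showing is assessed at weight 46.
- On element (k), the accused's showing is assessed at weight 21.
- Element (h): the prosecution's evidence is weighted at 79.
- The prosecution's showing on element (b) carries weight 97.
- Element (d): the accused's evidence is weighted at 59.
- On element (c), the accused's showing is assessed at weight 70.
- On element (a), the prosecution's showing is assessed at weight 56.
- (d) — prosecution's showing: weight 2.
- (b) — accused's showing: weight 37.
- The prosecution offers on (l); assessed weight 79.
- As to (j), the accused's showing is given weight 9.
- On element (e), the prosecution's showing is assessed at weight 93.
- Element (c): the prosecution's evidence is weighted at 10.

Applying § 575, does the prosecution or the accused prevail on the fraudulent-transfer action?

accused

— Issue I —
At Stage I.1 the prosecution must meet the preponderance of the evidence (weight is at least 54): on (a) the weight is 56, ≥ 54, so (a) meets the standard; on (b) the weight is 97 less the opposing 37 gives net 60, ≥ 54, so (b) meets the standard.
  All elements met. The burden passes to the accused.
At Stage I.2 the accused must meet the preponderance of the evidence (weight is at least 54): on (c) the weight is 70 less the opposing 10 gives net 60, ≥ 54, so (c) meets the standard; on (d) the weight is 59 less the opposing 2 gives net 57, ≥ 54, so (d) meets the standard.
  All elements met. The burden passes to the prosecution.
At Stage I.3 the prosecution must meet the preponderance of the evidence (weight is at least 54): on (e) the weight is 93 less the opposing 34 gives net 59, which does reach 54, so (e) meets the standard.
  All elements met at the final stage.
Every stage carried; the prosecution prevails on this issue.
— Issue II —
Stage II.1 (prosecution, the balance of probabilities, weight exceeds 50): (f) 55 > 50 — meets; (g) net 87−31=56 > 50 — meets.
  Stage II.1 carried; the burden remains with the prosecution.
Stage II.2 (prosecution, the balance of probabilities, weight exceeds 50): (h) net 79−34=45 ≤ 50 — fails.
  The prosecution does not carry Stage II.2.
The analysis ends at Stage II.2; the accused prevails on this issue.
— Issue III —
Stage III.1 — burden on prosecution; standard: a clear and cogent showing (weight is at least 77).
    (k): 99 − 21 = 78 ≥ 77 [met]
    (l): 79 ≥ 77 [met]
  All elements met. The prosecution retains the burden for Stage III.2.
Stage III.2 — burden on prosecution; standard: a clear and cogent showing (weight is at least 77).
    (m): 79 ≥ 77 [met]
  All elements met at the final stage.
Every stage carried; the prosecution prevails on this issue.
Per-issue: Issue I → prosecution; Issue II → accused; Issue III → prosecution. The prosecution must prevail on every issue; overall, the accused prevails.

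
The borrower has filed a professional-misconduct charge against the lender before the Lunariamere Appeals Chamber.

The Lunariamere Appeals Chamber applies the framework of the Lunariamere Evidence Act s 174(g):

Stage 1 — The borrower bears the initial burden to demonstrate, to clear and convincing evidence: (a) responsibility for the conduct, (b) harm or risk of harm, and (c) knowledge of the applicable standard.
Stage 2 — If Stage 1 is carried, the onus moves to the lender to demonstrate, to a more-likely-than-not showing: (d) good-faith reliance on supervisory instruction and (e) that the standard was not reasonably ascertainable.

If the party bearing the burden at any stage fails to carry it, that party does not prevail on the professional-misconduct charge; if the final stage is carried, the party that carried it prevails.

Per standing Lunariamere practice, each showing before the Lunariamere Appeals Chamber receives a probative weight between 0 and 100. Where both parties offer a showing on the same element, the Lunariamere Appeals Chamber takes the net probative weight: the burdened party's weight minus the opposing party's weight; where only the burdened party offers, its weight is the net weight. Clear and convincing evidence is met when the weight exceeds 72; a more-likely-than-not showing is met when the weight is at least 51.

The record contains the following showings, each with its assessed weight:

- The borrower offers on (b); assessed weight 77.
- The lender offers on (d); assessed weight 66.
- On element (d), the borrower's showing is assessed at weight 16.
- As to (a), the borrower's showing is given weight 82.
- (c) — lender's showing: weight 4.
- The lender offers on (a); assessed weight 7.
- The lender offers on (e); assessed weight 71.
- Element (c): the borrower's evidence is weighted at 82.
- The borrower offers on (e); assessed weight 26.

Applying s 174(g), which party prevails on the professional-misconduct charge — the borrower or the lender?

borrower

At Stage 1 the borrower must meet clear and convincing evidence (weight exceeds 72): on (a) the weight is 82 less the opposing 7 gives net 75, which does exceed 72, so (a) meets the standard; on (b) the weight is 77, > 72, so (b) meets the standard; on (c) the weight is 82 less the opposing 4 gives net 78, which does exceed 72, so (c) meets the standard.
  All elements met. The burden passes to the lender.
At Stage 2 the lender must meet a more-likely-than-not showing (weight is at least 51): on (d) the weight is 66 less the opposing 16 gives net 50, which does not reach 51, so (d) does not meet the standard; on (e) the weight is 71 less the opposing 26 gives net 45, which does not reach 51, so (e) does not meet the standard.
  The lender does not carry Stage 2.
So the borrower prevails.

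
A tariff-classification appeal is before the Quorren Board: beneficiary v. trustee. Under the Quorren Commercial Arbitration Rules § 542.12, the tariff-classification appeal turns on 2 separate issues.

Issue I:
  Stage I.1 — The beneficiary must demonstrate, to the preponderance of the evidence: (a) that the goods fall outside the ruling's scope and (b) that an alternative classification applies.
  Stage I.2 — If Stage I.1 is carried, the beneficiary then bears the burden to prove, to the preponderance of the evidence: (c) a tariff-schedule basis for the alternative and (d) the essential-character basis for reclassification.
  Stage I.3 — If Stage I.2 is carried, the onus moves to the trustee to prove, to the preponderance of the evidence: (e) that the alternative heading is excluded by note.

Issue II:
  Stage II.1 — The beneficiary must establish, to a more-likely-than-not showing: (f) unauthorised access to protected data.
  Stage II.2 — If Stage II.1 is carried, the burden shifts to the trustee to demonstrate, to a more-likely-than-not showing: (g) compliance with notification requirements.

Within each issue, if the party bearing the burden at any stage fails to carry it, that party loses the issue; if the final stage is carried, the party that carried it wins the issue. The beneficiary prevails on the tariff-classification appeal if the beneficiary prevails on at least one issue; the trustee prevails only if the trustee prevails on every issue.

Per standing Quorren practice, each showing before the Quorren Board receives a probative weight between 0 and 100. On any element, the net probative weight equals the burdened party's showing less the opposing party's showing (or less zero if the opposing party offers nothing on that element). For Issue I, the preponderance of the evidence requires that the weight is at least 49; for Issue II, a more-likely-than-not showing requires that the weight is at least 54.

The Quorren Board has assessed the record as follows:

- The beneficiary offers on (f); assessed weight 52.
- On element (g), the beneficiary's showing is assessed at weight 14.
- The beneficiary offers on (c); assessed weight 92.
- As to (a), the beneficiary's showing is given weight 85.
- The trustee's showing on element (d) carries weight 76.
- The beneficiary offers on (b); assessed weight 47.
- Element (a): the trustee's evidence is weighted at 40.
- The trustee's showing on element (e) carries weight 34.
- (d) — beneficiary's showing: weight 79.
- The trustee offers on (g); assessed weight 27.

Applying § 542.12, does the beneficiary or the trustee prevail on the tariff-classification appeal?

— Issue I —
Stage I.1 — burden on beneficiary; standard: the preponderance of the evidence (weight is at least 49).
    (a): 85 − 40 = 45 < 49 [not met]
    (b): 47 < 49 [not met]
  Stage I.1 not carried; the beneficiary fails its burden.
So the trustee prevails on this issue.
— Issue II —
Stage II.1 — burden on beneficiary; standard: a more-likely-than-not showing (weight is at least 54).
    (f): 52 < 54 [not met]
  Not every element is met, so the beneficiary fails to carry Stage II.1.
The analysis ends at Stage II.1; the trustee prevails on this issue.
Per-issue: Issue I → trustee; Issue II → trustee. The beneficiary must prevail on at least one issue; overall, the trustee prevails.

trustee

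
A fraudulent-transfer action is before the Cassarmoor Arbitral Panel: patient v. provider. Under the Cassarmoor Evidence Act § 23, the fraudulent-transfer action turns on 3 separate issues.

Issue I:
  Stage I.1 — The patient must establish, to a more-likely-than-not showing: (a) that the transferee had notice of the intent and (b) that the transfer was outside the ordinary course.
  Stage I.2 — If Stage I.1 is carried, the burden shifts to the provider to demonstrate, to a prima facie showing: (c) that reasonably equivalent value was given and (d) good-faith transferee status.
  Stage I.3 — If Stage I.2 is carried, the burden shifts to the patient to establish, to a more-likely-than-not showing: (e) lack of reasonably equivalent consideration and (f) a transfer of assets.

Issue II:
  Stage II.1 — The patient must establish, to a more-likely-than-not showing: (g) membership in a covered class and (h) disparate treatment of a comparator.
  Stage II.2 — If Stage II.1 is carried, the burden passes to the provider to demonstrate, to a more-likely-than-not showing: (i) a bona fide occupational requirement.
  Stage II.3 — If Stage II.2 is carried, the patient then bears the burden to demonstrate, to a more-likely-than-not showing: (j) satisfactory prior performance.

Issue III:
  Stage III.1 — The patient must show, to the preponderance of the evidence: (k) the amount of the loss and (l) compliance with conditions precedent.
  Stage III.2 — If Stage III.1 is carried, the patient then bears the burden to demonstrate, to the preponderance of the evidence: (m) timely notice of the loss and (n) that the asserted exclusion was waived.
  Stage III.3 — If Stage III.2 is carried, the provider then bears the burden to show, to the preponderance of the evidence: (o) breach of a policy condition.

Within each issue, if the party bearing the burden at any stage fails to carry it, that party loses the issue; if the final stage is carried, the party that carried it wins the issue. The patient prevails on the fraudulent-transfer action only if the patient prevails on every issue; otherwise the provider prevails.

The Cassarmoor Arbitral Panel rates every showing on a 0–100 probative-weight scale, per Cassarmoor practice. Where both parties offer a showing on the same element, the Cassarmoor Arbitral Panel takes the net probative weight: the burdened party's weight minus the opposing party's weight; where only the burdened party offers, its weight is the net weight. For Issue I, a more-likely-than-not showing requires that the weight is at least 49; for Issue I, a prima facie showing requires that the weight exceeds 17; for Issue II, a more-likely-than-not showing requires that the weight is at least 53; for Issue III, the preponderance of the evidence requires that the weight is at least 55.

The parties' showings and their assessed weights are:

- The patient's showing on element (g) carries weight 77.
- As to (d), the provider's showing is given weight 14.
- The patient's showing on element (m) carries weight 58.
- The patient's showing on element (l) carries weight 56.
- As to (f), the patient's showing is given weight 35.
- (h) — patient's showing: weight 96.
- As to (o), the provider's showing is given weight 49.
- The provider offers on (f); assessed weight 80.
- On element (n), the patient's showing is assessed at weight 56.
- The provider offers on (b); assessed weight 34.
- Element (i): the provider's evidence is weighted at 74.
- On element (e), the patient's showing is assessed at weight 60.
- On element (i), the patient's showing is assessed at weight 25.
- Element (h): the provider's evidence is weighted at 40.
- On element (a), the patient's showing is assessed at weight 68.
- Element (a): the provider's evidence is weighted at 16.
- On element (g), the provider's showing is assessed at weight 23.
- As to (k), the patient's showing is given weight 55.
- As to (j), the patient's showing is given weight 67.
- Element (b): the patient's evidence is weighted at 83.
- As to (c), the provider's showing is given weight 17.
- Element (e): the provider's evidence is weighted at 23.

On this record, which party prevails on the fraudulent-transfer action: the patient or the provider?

— Issue I —
Stage I.1 — burden on patient; standard: a more-likely-than-not showing (weight is at least 49).
    (a): 68 − 16 = 52 ≥ 49 [met]
    (b): 83 − 34 = 49 ≥ 49 [met]
  The patient carries Stage I.1; the provider now bears the burden.
Stage I.2 — burden on provider; standard: a prima facie showing (weight exceeds 17).
    (c): 17 ≤ 17 [not met]
    (d): 14 ≤ 17 [not met]
  Not every element is met, so the provider fails to carry Stage I.2.
The analysis ends at Stage I.2; the patient prevails on this issue.
— Issue II —
At Stage II.1 the patient must meet a more-likely-than-not showing (weight is at least 53): on (g) the weight is 77 less the opposing 23 gives net 54, ≥ 53, so (g) meets the standard; on (h) the weight is 96 less the opposing 40 gives net 56, which does reach 53, so (h) meets the standard.
  All elements met. The burden passes to the provider.
At Stage II.2 the provider must meet a more-likely-than-not showing (weight is at least 53): on (i) the weight is 74 less the opposing 25 gives net 49, < 53, so (i) does not meet the standard.
  Stage II.2 not carried; the provider fails its burden.
The patient prevails on this issue.
— Issue III —
Stage III.1 (patient, the preponderance of the evidence, weight is at least 55): (k) 55 ≥ 55 — meets; (l) 56 ≥ 55 — meets.
  Stage III.1 carried; the burden remains with the patient.
Stage III.2 (patient, the preponderance of the evidence, weight is at least 55): (m) 58 ≥ 55 — meets; (n) 56 ≥ 55 — meets.
  Stage III.2 carried; the burden shifts to the provider.
Stage III.3 (provider, the preponderance of the evidence, weight is at least 55): (o) 49 < 55 — fails.
  The provider does not carry Stage III.3.
The patient prevails on this issue.
Per-issue: Issue I → patient; Issue II → patient; Issue III → patient. The patient must prevail on every issue; overall, the patient prevails.

patient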